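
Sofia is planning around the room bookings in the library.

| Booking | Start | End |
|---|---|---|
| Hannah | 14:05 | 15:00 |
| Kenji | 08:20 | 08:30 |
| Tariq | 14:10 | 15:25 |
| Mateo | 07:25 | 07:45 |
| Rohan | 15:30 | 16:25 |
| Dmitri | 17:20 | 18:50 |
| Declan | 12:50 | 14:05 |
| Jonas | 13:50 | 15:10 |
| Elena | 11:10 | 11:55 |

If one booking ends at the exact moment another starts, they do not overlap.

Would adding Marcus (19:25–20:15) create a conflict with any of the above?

Mateo: ends 07:45 at or before Marcus starts 19:25 → clear.
Kenji: ends 08:30 at or before Marcus starts 19:25 → clear.
Elena: ends 11:55 at or before Marcus starts 19:25 → clear.
Declan: ends 14:05 at or before Marcus starts 19:25 → clear.
Jonas: ends 15:10 at or before Marcus starts 19:25 → clear.
Hannah: ends 15:00 at or before Marcus starts 19:25 → clear.
Tariq: ends 15:25 at or before Marcus starts 19:25 → clear.
Rohan: ends 16:25 at or before Marcus starts 19:25 → clear.
Dmitri: ends 18:50 at or before Marcus starts 19:25 → clear.

No — it doesn't clash with anything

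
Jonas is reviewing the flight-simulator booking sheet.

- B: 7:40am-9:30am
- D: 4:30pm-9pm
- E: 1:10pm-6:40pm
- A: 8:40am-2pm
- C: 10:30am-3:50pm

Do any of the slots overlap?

Yes

Sorted by start: B, A, C, E, D.
A starts before B ends → B and A overlap.
That's a conflict, so the schedule is not conflict-free.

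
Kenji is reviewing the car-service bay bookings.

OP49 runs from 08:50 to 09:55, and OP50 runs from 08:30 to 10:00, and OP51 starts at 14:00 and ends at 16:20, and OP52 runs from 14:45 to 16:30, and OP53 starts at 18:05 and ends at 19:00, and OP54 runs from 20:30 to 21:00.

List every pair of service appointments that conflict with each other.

OP49 & OP50, OP51 & OP52

Check each pair: they overlap iff neither finishes before the other starts.
Sorted by start: OP50, OP49, OP51, OP52, OP53, OP54.
OP49 starts before OP50 ends → OP50 and OP49 overlap.
OP51 starts after OP50 ends; OP50 is clear from here.
OP51 starts after OP49 ends; OP49 is clear from here.
OP52 starts before OP51 ends → OP51 and OP52 overlap.
OP53 starts after OP51 ends; OP51 is clear from here.
OP53 starts after OP52 ends; OP52 is clear from here.
OP54 starts after OP53 ends.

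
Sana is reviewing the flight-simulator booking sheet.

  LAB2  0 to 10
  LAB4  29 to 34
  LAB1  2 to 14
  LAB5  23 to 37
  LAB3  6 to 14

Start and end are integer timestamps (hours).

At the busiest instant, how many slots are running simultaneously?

3

Walk through starts and ends in time order (an end at T is processed before a start at T):
0 start LAB2 → 1
2 start LAB1 → 2
6 start LAB3 → 3
10 end LAB2 → 2
14 end LAB1 → 1
14 end LAB3 → 0
23 start LAB5 → 1
29 start LAB4 → 2
34 end LAB4 → 1
37 end LAB5 → 0
Peak is 3, at 6 (LAB1, LAB2, LAB3).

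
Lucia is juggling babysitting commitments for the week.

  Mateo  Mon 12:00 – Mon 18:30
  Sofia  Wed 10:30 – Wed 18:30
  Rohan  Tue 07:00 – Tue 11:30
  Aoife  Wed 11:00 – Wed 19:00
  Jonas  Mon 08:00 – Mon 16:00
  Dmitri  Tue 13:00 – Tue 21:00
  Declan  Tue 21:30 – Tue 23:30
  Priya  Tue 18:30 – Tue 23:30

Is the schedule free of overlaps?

Sorted by start: Jonas, Mateo, Rohan, Dmitri, Priya, Declan, Sofia, Aoife.
Mateo starts before Jonas ends → Jonas and Mateo overlap.
That's a conflict, so the schedule is not conflict-free.

No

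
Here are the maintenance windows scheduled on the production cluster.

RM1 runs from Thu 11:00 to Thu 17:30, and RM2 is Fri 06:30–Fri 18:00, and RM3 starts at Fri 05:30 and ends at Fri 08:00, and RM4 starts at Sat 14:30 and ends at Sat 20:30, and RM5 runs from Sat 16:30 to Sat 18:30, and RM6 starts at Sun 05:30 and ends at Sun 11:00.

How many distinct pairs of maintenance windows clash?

Sorted by start: RM1, RM3, RM2, RM4, RM5, RM6.
RM3 starts after RM1 ends, so RM1 has no further overlaps.
RM2 starts before RM3 ends → RM3 and RM2 overlap.
RM4 starts after RM3 ends, so RM3 has no further overlaps.
RM4 starts after RM2 ends, so RM2 has no further overlaps.
RM5 starts before RM4 ends → RM4 and RM5 overlap.
RM6 starts after RM4 ends.
RM6 starts after RM5 ends.
Overlapping pairs: RM2 & RM3, RM4 & RM5 — 2 in total.

2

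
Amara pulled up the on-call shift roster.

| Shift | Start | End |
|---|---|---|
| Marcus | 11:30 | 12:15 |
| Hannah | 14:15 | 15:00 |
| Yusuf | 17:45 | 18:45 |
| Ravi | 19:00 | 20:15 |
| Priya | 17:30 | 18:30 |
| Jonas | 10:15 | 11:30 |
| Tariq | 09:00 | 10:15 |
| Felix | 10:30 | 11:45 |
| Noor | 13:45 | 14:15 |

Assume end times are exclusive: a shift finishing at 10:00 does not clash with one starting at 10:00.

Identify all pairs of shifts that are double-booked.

Felix & Jonas, Felix & Marcus, Priya & Yusuf

Check each pair: they overlap iff neither finishes before the other starts.
Sorted by start: Tariq, Jonas, Felix, Marcus, Noor, Hannah, Priya, Yusuf, Ravi.
Jonas starts exactly when Tariq ends (back-to-back, no overlap) — done with Tariq.
Felix starts before Jonas ends → Jonas and Felix overlap.
Marcus starts exactly when Jonas ends (back-to-back, no overlap) — done with Jonas.
Marcus starts before Felix ends → Felix and Marcus overlap.
Noor starts after Felix ends — done with Felix.
Noor starts after Marcus ends — done with Marcus.
Hannah starts exactly when Noor ends (back-to-back, no overlap) — done with Noor.
Priya starts after Hannah ends — done with Hannah.
Yusuf starts before Priya ends → Priya and Yusuf overlap.
Ravi starts after Priya ends.
Ravi starts after Yusuf ends.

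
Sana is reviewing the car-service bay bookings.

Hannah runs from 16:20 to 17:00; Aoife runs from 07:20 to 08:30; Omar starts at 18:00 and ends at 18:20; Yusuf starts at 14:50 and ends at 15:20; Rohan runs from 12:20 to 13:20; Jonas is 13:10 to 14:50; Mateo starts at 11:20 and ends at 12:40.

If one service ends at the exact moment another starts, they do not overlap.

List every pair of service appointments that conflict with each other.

Jonas & Rohan, Mateo & Rohan

Two intervals overlap when each starts before the other ends.
Sorted by start: Aoife, Mateo, Rohan, Jonas, Yusuf, Hannah, Omar.
Mateo starts after Aoife ends; Aoife is clear from here.
Rohan starts before Mateo ends → Mateo and Rohan overlap.
Jonas starts after Mateo ends; Mateo is clear from here.
Jonas starts before Rohan ends → Rohan and Jonas overlap.
Yusuf starts after Rohan ends; Rohan is clear from here.
Yusuf starts exactly when Jonas ends (back-to-back, no overlap); Jonas is clear from here.
Hannah starts after Yusuf ends; Yusuf is clear from here.
Omar starts after Hannah ends.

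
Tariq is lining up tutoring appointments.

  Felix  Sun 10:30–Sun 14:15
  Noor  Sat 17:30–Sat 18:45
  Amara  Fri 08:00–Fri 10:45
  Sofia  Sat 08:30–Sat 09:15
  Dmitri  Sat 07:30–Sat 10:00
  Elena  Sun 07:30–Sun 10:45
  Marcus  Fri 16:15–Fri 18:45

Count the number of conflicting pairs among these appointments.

Sorted by start: Amara, Marcus, Dmitri, Sofia, Noor, Elena, Felix.
Marcus starts after Amara ends — done with Amara.
Dmitri starts after Marcus ends — done with Marcus.
Sofia starts before Dmitri ends → Dmitri and Sofia overlap.
Noor starts after Dmitri ends — done with Dmitri.
Noor starts after Sofia ends — done with Sofia.
Elena starts after Noor ends — done with Noor.
Felix starts before Elena ends → Elena and Felix overlap.
Overlapping pairs: Dmitri & Sofia, Elena & Felix — 2 in total.

2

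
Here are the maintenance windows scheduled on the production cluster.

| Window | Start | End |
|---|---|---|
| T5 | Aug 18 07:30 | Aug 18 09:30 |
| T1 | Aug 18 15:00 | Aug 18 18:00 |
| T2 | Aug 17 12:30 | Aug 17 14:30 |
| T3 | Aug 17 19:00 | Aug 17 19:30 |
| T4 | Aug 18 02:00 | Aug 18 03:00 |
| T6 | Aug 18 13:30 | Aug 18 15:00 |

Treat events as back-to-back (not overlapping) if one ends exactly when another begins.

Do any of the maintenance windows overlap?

Sorted by start: T2, T3, T4, T5, T6, T1.
T3 starts after T2 ends; T2 is clear from here.
T4 starts after T3 ends; T3 is clear from here.
T5 starts after T4 ends; T4 is clear from here.
T6 starts after T5 ends; T5 is clear from here.
T1 starts exactly when T6 ends (back-to-back, no overlap).
Every pair is clear; the schedule has no overlaps.

No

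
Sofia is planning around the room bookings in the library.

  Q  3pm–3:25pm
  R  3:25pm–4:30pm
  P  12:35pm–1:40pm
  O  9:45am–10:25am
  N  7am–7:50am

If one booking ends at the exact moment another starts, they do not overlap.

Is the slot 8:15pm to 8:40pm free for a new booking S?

Yes — the slot is free

N: ends 7:50am at or before S starts 8:15pm → clear.
O: ends 10:25am at or before S starts 8:15pm → clear.
P: ends 1:40pm at or before S starts 8:15pm → clear.
Q: ends 3:25pm at or before S starts 8:15pm → clear.
R: ends 4:30pm at or before S starts 8:15pm → clear.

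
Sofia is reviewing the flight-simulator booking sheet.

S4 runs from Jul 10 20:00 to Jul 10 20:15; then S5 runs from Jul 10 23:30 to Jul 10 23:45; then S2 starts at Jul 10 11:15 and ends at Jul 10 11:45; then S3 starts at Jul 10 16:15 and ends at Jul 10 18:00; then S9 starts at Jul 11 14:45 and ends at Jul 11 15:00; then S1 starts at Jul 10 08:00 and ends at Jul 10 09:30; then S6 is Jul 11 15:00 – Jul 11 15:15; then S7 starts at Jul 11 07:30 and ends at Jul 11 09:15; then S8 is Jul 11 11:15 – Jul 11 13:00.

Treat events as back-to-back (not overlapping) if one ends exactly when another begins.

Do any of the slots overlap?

Sorted by start: S1, S2, S3, S4, S5, S7, S8, S9, S6.
S2 starts after S1 ends — done with S1.
S3 starts after S2 ends — done with S2.
S4 starts after S3 ends — done with S3.
S5 starts after S4 ends — done with S4.
S7 starts after S5 ends — done with S5.
S8 starts after S7 ends — done with S7.
S9 starts after S8 ends — done with S8.
S6 starts exactly when S9 ends (back-to-back, no overlap).
Every pair is clear; the schedule has no overlaps.

No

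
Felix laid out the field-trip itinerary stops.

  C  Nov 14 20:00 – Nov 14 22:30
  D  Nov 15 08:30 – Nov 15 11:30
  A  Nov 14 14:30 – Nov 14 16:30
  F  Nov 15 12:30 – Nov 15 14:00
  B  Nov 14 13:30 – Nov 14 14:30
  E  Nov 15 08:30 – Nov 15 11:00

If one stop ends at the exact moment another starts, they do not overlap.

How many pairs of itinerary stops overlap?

Two intervals overlap when each starts before the other ends.
Sorted by start: B, A, C, D, E, F.
A starts exactly when B ends (back-to-back, no overlap), so nothing later overlaps B either.
C starts after A ends, so nothing later overlaps A either.
D starts after C ends, so nothing later overlaps C either.
E starts before D ends → D and E overlap.
F starts after D ends.
F starts after E ends.
Overlapping pairs: D & E — 1 in total.

1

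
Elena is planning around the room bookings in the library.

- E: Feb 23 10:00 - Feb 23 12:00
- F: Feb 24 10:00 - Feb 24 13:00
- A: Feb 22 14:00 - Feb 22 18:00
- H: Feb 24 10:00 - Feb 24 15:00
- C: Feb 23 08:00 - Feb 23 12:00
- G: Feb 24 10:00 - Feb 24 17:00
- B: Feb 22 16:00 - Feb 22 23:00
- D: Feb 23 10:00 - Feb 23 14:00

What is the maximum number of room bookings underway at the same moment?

Walk through starts and ends in time order (an end at T is processed before a start at T):
Feb 22 14:00 start A → 1
Feb 22 16:00 start B → 2
Feb 22 18:00 end A → 1
Feb 22 23:00 end B → 0
Feb 23 08:00 start C → 1
Feb 23 10:00 start D → 2
Feb 23 10:00 start E → 3
Feb 23 12:00 end C → 2
Feb 23 12:00 end E → 1
Feb 23 14:00 end D → 0
Feb 24 10:00 start F → 1
Feb 24 10:00 start G → 2
Feb 24 10:00 start H → 3
Feb 24 13:00 end F → 2
Feb 24 15:00 end H → 1
Feb 24 17:00 end G → 0
Peak is 3, at Feb 23 10:00 (C, D, E).

3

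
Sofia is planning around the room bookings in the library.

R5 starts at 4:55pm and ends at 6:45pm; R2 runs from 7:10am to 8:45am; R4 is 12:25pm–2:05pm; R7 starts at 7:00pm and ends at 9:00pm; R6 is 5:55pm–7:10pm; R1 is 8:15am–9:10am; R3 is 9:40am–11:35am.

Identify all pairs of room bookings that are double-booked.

Two intervals overlap when each starts before the other ends.
Sorted by start: R2, R1, R3, R4, R5, R6, R7.
R1 starts before R2 ends → R2 and R1 overlap.
R3 starts after R2 ends, so R2 has no further overlaps.
R3 starts after R1 ends, so R1 has no further overlaps.
R4 starts after R3 ends, so R3 has no further overlaps.
R5 starts after R4 ends, so R4 has no further overlaps.
R6 starts before R5 ends → R5 and R6 overlap.
R7 starts after R5 ends.
R7 starts before R6 ends → R6 and R7 overlap.

R1 & R2, R5 & R6, R6 & R7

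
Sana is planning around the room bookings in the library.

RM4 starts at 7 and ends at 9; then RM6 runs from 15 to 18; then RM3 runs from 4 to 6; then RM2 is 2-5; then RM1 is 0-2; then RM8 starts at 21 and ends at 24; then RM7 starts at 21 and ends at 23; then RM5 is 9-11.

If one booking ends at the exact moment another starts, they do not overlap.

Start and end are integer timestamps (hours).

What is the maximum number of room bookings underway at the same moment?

Walk through starts and ends in time order (an end at T is processed before a start at T):
0 start RM1 → 1
2 end RM1 → 0
2 start RM2 → 1
4 start RM3 → 2
5 end RM2 → 1
6 end RM3 → 0
7 start RM4 → 1
9 end RM4 → 0
9 start RM5 → 1
11 end RM5 → 0
15 start RM6 → 1
18 end RM6 → 0
21 start RM7 → 1
21 start RM8 → 2
23 end RM7 → 1
24 end RM8 → 0
Peak is 2, at 4 (RM2, RM3).

2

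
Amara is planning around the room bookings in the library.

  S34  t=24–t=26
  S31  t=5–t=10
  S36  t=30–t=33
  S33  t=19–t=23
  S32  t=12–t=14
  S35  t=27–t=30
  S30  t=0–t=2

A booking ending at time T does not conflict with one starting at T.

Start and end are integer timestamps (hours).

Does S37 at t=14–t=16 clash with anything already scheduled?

No — it doesn't clash with anything

S30: ends t=2 at or before S37 starts t=14 → clear.
S31: ends t=10 at or before S37 starts t=14 → clear.
S32: ends t=14 at or before S37 starts t=14 → clear.
S33: starts t=19 at or after S37 ends t=16 → clear.
S34: starts t=24 at or after S37 ends t=16 → clear.
S35: starts t=27 at or after S37 ends t=16 → clear.
S36: starts t=30 at or after S37 ends t=16 → clear.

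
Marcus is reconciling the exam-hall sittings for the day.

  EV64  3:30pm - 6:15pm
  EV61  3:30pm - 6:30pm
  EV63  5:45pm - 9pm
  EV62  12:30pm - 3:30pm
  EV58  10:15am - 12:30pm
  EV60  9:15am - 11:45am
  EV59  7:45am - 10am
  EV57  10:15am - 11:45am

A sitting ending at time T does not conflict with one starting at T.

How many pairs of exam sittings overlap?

7

Check each pair: they overlap iff neither finishes before the other starts.
Sorted by start: EV59, EV60, EV57, EV58, EV62, EV61, EV64, EV63.
EV60 starts before EV59 ends → EV59 and EV60 overlap.
EV57 starts after EV59 ends, so nothing later overlaps EV59 either.
EV57 starts before EV60 ends → EV60 and EV57 overlap.
EV58 starts before EV60 ends → EV60 and EV58 overlap.
EV62 starts after EV60 ends, so nothing later overlaps EV60 either.
EV58 starts before EV57 ends → EV57 and EV58 overlap.
EV62 starts after EV57 ends, so nothing later overlaps EV57 either.
EV62 starts exactly when EV58 ends (back-to-back, no overlap), so nothing later overlaps EV58 either.
EV61 starts exactly when EV62 ends (back-to-back, no overlap), so nothing later overlaps EV62 either.
EV64 starts before EV61 ends → EV61 and EV64 overlap.
EV63 starts before EV61 ends → EV61 and EV63 overlap.
EV63 starts before EV64 ends → EV64 and EV63 overlap.
Overlapping pairs: EV57 & EV58, EV57 & EV60, EV58 & EV60, EV59 & EV60, EV61 & EV63, EV61 & EV64, EV63 & EV64 — 7 in total.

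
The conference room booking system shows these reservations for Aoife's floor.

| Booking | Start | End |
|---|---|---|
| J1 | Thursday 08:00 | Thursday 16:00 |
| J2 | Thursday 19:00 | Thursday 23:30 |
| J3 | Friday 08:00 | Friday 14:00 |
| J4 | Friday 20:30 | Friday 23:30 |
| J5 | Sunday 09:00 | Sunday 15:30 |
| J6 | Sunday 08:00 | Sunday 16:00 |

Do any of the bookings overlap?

Yes

Sorted by start: J1, J2, J3, J4, J6, J5.
J2 starts after J1 ends, so nothing later overlaps J1 either.
J3 starts after J2 ends, so nothing later overlaps J2 either.
J4 starts after J3 ends, so nothing later overlaps J3 either.
J6 starts after J4 ends, so nothing later overlaps J4 either.
J5 starts before J6 ends → J6 and J5 overlap.
That's a conflict, so the schedule is not conflict-free.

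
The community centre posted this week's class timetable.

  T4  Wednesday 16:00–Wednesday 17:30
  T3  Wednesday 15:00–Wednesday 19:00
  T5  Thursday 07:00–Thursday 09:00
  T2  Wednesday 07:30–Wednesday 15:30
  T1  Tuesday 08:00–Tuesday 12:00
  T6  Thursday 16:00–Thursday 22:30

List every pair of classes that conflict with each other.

Two intervals overlap when each starts before the other ends.
Sorted by start: T1, T2, T3, T4, T5, T6.
T2 starts after T1 ends, so T1 has no further overlaps.
T3 starts before T2 ends → T2 and T3 overlap.
T4 starts after T2 ends, so T2 has no further overlaps.
T4 starts before T3 ends → T3 and T4 overlap.
T5 starts after T3 ends, so T3 has no further overlaps.
T5 starts after T4 ends, so T4 has no further overlaps.
T6 starts after T5 ends.

T2 & T3, T3 & T4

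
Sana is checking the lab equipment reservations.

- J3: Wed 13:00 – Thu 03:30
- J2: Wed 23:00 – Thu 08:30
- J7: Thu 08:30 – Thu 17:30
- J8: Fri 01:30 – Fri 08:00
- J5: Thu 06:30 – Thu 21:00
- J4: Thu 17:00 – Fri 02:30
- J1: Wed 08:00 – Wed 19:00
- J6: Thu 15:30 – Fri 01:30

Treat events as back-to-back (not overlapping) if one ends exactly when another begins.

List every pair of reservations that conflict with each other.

Sorted by start: J1, J3, J2, J5, J7, J6, J4, J8.
J3 starts before J1 ends → J1 and J3 overlap.
J2 starts after J1 ends, so J1 has no further overlaps.
J2 starts before J3 ends → J3 and J2 overlap.
J5 starts after J3 ends, so J3 has no further overlaps.
J5 starts before J2 ends → J2 and J5 overlap.
J7 starts exactly when J2 ends (back-to-back, no overlap), so J2 has no further overlaps.
J7 starts before J5 ends → J5 and J7 overlap.
J6 starts before J5 ends → J5 and J6 overlap.
J4 starts before J5 ends → J5 and J4 overlap.
J8 starts after J5 ends.
J6 starts before J7 ends → J7 and J6 overlap.
J4 starts before J7 ends → J7 and J4 overlap.
J8 starts after J7 ends.
J4 starts before J6 ends → J6 and J4 overlap.
J8 starts exactly when J6 ends (back-to-back, no overlap).
J8 starts before J4 ends → J4 and J8 overlap.

J1 & J3, J2 & J3, J2 & J5, J4 & J5, J4 & J6, J4 & J7, J4 & J8, J5 & J6, J5 & J7, J6 & J7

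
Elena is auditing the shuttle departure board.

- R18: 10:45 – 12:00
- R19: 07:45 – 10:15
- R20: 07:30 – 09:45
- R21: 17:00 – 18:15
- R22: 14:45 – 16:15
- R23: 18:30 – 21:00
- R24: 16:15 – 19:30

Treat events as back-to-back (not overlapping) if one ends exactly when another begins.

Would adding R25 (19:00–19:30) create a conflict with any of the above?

R20: ends 09:45 at or before R25 starts 19:00 → clear.
R19: ends 10:15 at or before R25 starts 19:00 → clear.
R18: ends 12:00 at or before R25 starts 19:00 → clear.
R22: ends 16:15 at or before R25 starts 19:00 → clear.
R24: starts 16:15 before R25 ends 19:30, and ends 19:30 after R25 starts 19:00 → overlap.
R21: ends 18:15 at or before R25 starts 19:00 → clear.
R23: starts 18:30 before R25 ends 19:30, and ends 21:00 after R25 starts 19:00 → overlap.
R25 overlaps R23, R24.

Yes — it overlaps R23, R24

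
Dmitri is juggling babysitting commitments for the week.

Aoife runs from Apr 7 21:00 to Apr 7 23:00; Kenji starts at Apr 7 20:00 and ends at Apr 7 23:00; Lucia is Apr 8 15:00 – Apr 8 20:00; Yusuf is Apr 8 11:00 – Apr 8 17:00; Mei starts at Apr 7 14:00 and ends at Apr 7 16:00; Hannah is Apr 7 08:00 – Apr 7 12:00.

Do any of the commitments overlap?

Yes

Two intervals overlap when each starts before the other ends.
Sorted by start: Hannah, Mei, Kenji, Aoife, Yusuf, Lucia.
Mei starts after Hannah ends, so nothing later overlaps Hannah either.
Kenji starts after Mei ends, so nothing later overlaps Mei either.
Aoife starts before Kenji ends → Kenji and Aoife overlap.
That's a conflict, so the schedule is not conflict-free.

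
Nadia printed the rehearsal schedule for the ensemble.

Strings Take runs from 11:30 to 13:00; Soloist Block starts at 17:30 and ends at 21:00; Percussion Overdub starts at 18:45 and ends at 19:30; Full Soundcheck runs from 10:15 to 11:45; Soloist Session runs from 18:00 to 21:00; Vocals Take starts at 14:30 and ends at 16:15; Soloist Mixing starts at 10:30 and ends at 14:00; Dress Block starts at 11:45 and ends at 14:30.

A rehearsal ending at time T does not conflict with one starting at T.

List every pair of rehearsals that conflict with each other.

Sorted by start: Full Soundcheck, Soloist Mixing, Strings Take, Dress Block, Vocals Take, Soloist Block, Soloist Session, Percussion Overdub.
Soloist Mixing starts before Full Soundcheck ends → Full Soundcheck and Soloist Mixing overlap.
Strings Take starts before Full Soundcheck ends → Full Soundcheck and Strings Take overlap.
Dress Block starts exactly when Full Soundcheck ends (back-to-back, no overlap), so nothing later overlaps Full Soundcheck either.
Strings Take starts before Soloist Mixing ends → Soloist Mixing and Strings Take overlap.
Dress Block starts before Soloist Mixing ends → Soloist Mixing and Dress Block overlap.
Vocals Take starts after Soloist Mixing ends, so nothing later overlaps Soloist Mixing either.
Dress Block starts before Strings Take ends → Strings Take and Dress Block overlap.
Vocals Take starts after Strings Take ends, so nothing later overlaps Strings Take either.
Vocals Take starts exactly when Dress Block ends (back-to-back, no overlap), so nothing later overlaps Dress Block either.
Soloist Block starts after Vocals Take ends, so nothing later overlaps Vocals Take either.
Soloist Session starts before Soloist Block ends → Soloist Block and Soloist Session overlap.
Percussion Overdub starts before Soloist Block ends → Soloist Block and Percussion Overdub overlap.
Percussion Overdub starts before Soloist Session ends → Soloist Session and Percussion Overdub overlap.

Dress Block & Soloist Mixing, Dress Block & Strings Take, Full Soundcheck & Soloist Mixing, Full Soundcheck & Strings Take, Percussion Overdub & Soloist Block, Percussion Overdub & Soloist Session, Soloist Block & Soloist Session, Soloist Mixing & Strings Take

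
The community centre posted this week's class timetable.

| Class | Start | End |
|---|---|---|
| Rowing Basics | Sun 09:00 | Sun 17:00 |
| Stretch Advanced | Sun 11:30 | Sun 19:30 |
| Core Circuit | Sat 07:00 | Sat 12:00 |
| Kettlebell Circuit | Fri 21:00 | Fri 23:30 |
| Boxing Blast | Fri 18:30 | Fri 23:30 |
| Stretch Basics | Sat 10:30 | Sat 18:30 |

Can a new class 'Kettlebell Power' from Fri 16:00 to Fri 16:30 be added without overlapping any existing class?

Yes — the slot is free

Boxing Blast: starts Fri 18:30 at or after Kettlebell Power ends Fri 16:30 → clear.
Kettlebell Circuit: starts Fri 21:00 at or after Kettlebell Power ends Fri 16:30 → clear.
Core Circuit: starts Sat 07:00 at or after Kettlebell Power ends Fri 16:30 → clear.
Stretch Basics: starts Sat 10:30 at or after Kettlebell Power ends Fri 16:30 → clear.
Rowing Basics: starts Sun 09:00 at or after Kettlebell Power ends Fri 16:30 → clear.
Stretch Advanced: starts Sun 11:30 at or after Kettlebell Power ends Fri 16:30 → clear.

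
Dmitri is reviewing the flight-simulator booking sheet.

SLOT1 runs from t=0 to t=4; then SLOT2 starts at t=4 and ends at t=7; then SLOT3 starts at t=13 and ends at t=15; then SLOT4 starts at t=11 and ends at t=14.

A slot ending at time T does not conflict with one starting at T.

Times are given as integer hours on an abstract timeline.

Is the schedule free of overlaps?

No

Sorted by start: SLOT1, SLOT2, SLOT4, SLOT3.
SLOT2 starts exactly when SLOT1 ends (back-to-back, no overlap) — done with SLOT1.
SLOT4 starts after SLOT2 ends — done with SLOT2.
SLOT3 starts before SLOT4 ends → SLOT4 and SLOT3 overlap.
That's a conflict, so the schedule is not conflict-free.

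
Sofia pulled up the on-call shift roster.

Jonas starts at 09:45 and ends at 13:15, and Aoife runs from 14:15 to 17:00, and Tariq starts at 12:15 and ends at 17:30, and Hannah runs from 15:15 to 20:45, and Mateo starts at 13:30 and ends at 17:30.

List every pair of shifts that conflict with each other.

Aoife & Hannah, Aoife & Mateo, Aoife & Tariq, Hannah & Mateo, Hannah & Tariq, Jonas & Tariq, Mateo & Tariq

Check each pair: they overlap iff neither finishes before the other starts.
Sorted by start: Jonas, Tariq, Mateo, Aoife, Hannah.
Tariq starts before Jonas ends → Jonas and Tariq overlap.
Mateo starts after Jonas ends — done with Jonas.
Mateo starts before Tariq ends → Tariq and Mateo overlap.
Aoife starts before Tariq ends → Tariq and Aoife overlap.
Hannah starts before Tariq ends → Tariq and Hannah overlap.
Aoife starts before Mateo ends → Mateo and Aoife overlap.
Hannah starts before Mateo ends → Mateo and Hannah overlap.
Hannah starts before Aoife ends → Aoife and Hannah overlap.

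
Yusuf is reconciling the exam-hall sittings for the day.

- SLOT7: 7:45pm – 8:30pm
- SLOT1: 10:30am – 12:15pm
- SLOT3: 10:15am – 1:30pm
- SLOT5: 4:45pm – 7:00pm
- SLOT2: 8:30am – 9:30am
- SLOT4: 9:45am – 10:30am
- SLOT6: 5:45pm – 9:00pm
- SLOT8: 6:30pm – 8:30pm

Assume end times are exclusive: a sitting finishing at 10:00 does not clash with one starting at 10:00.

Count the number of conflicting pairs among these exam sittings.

Two intervals overlap when each starts before the other ends.
Sorted by start: SLOT2, SLOT4, SLOT3, SLOT1, SLOT5, SLOT6, SLOT8, SLOT7.
SLOT4 starts after SLOT2 ends; SLOT2 is clear from here.
SLOT3 starts before SLOT4 ends → SLOT4 and SLOT3 overlap.
SLOT1 starts exactly when SLOT4 ends (back-to-back, no overlap); SLOT4 is clear from here.
SLOT1 starts before SLOT3 ends → SLOT3 and SLOT1 overlap.
SLOT5 starts after SLOT3 ends; SLOT3 is clear from here.
SLOT5 starts after SLOT1 ends; SLOT1 is clear from here.
SLOT6 starts before SLOT5 ends → SLOT5 and SLOT6 overlap.
SLOT8 starts before SLOT5 ends → SLOT5 and SLOT8 overlap.
SLOT7 starts after SLOT5 ends.
SLOT8 starts before SLOT6 ends → SLOT6 and SLOT8 overlap.
SLOT7 starts before SLOT6 ends → SLOT6 and SLOT7 overlap.
SLOT7 starts before SLOT8 ends → SLOT8 and SLOT7 overlap.
Overlapping pairs: SLOT1 & SLOT3, SLOT3 & SLOT4, SLOT5 & SLOT6, SLOT5 & SLOT8, SLOT6 & SLOT7, SLOT6 & SLOT8, SLOT7 & SLOT8 — 7 in total.

7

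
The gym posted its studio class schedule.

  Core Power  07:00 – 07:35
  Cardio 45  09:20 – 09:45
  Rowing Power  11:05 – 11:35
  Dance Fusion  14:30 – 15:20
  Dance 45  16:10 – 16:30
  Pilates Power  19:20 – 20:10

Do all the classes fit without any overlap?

Sorted by start: Core Power, Cardio 45, Rowing Power, Dance Fusion, Dance 45, Pilates Power.
Cardio 45 starts after Core Power ends, so nothing later overlaps Core Power either.
Rowing Power starts after Cardio 45 ends, so nothing later overlaps Cardio 45 either.
Dance Fusion starts after Rowing Power ends, so nothing later overlaps Rowing Power either.
Dance 45 starts after Dance Fusion ends, so nothing later overlaps Dance Fusion either.
Pilates Power starts after Dance 45 ends.
Every pair is clear; the schedule has no overlaps.

Yes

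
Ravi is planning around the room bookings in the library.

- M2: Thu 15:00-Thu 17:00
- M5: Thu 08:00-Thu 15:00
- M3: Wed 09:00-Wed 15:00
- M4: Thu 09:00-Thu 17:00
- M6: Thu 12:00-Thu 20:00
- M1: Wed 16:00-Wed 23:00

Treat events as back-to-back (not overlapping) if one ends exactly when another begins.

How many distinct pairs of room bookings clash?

Two intervals overlap when each starts before the other ends.
Sorted by start: M3, M1, M5, M4, M6, M2.
M1 starts after M3 ends — done with M3.
M5 starts after M1 ends — done with M1.
M4 starts before M5 ends → M5 and M4 overlap.
M6 starts before M5 ends → M5 and M6 overlap.
M2 starts exactly when M5 ends (back-to-back, no overlap).
M6 starts before M4 ends → M4 and M6 overlap.
M2 starts before M4 ends → M4 and M2 overlap.
M2 starts before M6 ends → M6 and M2 overlap.
Overlapping pairs: M2 & M4, M2 & M6, M4 & M5, M4 & M6, M5 & M6 — 5 in total.

5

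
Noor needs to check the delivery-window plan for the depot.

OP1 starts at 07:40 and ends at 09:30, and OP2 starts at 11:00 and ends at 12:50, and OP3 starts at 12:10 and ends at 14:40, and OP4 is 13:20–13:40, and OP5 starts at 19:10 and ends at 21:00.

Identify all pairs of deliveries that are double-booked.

OP2 & OP3, OP3 & OP4

Sorted by start: OP1, OP2, OP3, OP4, OP5.
OP2 starts after OP1 ends — done with OP1.
OP3 starts before OP2 ends → OP2 and OP3 overlap.
OP4 starts after OP2 ends — done with OP2.
OP4 starts before OP3 ends → OP3 and OP4 overlap.
OP5 starts after OP3 ends.
OP5 starts after OP4 ends.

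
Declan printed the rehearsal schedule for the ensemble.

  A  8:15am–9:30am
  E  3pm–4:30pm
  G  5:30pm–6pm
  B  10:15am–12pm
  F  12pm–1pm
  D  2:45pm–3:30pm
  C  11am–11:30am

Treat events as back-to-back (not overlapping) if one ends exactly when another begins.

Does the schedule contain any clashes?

Yes

Check each pair: they overlap iff neither finishes before the other starts.
Sorted by start: A, B, C, F, D, E, G.
B starts after A ends; A is clear from here.
C starts before B ends → B and C overlap.
That's a conflict, so the schedule is not conflict-free.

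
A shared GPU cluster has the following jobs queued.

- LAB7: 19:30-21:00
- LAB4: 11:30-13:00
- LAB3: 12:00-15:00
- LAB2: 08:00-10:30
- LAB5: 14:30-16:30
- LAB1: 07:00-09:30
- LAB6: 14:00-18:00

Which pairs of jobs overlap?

Check each pair: they overlap iff neither finishes before the other starts.
Sorted by start: LAB1, LAB2, LAB4, LAB3, LAB6, LAB5, LAB7.
LAB2 starts before LAB1 ends → LAB1 and LAB2 overlap.
LAB4 starts after LAB1 ends; LAB1 is clear from here.
LAB4 starts after LAB2 ends; LAB2 is clear from here.
LAB3 starts before LAB4 ends → LAB4 and LAB3 overlap.
LAB6 starts after LAB4 ends; LAB4 is clear from here.
LAB6 starts before LAB3 ends → LAB3 and LAB6 overlap.
LAB5 starts before LAB3 ends → LAB3 and LAB5 overlap.
LAB7 starts after LAB3 ends.
LAB5 starts before LAB6 ends → LAB6 and LAB5 overlap.
LAB7 starts after LAB6 ends.
LAB7 starts after LAB5 ends.

LAB1 & LAB2, LAB3 & LAB4, LAB3 & LAB5, LAB3 & LAB6, LAB5 & LAB6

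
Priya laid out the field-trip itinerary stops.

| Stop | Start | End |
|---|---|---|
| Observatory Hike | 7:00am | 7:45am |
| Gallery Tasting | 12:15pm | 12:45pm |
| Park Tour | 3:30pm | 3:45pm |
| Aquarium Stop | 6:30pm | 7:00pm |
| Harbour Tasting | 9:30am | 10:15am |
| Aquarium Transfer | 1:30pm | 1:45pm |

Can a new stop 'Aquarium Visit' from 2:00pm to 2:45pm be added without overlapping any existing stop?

Observatory Hike: ends 7:45am at or before Aquarium Visit starts 2:00pm → clear.
Harbour Tasting: ends 10:15am at or before Aquarium Visit starts 2:00pm → clear.
Gallery Tasting: ends 12:45pm at or before Aquarium Visit starts 2:00pm → clear.
Aquarium Transfer: ends 1:45pm at or before Aquarium Visit starts 2:00pm → clear.
Park Tour: starts 3:30pm at or after Aquarium Visit ends 2:45pm → clear.
Aquarium Stop: starts 6:30pm at or after Aquarium Visit ends 2:45pm → clear.

Yes — the slot is free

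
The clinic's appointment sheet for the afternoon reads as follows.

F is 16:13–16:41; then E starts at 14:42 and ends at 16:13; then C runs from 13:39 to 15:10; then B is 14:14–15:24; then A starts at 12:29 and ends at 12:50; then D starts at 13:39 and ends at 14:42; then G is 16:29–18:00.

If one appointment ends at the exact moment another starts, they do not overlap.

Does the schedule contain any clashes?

Sorted by start: A, C, D, B, E, F, G.
C starts after A ends, so A has no further overlaps.
D starts before C ends → C and D overlap.
That's a conflict, so the schedule is not conflict-free.

Yes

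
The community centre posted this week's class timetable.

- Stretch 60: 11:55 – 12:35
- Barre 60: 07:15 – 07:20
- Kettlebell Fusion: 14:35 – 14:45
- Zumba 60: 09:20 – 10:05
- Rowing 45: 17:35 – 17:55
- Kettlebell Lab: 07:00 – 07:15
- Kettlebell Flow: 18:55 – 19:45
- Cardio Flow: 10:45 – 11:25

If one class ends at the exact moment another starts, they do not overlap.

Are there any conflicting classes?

No

Sorted by start: Kettlebell Lab, Barre 60, Zumba 60, Cardio Flow, Stretch 60, Kettlebell Fusion, Rowing 45, Kettlebell Flow.
Barre 60 starts exactly when Kettlebell Lab ends (back-to-back, no overlap); Kettlebell Lab is clear from here.
Zumba 60 starts after Barre 60 ends; Barre 60 is clear from here.
Cardio Flow starts after Zumba 60 ends; Zumba 60 is clear from here.
Stretch 60 starts after Cardio Flow ends; Cardio Flow is clear from here.
Kettlebell Fusion starts after Stretch 60 ends; Stretch 60 is clear from here.
Rowing 45 starts after Kettlebell Fusion ends; Kettlebell Fusion is clear from here.
Kettlebell Flow starts after Rowing 45 ends.
Every pair is clear; the schedule has no overlaps.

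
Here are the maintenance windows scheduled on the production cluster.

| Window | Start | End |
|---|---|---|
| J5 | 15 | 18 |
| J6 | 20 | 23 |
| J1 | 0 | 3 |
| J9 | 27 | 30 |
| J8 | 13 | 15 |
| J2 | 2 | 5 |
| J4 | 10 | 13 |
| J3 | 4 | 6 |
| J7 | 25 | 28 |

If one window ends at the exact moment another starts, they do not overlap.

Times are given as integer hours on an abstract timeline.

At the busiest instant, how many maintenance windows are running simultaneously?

2

Sort all start/end points and keep a running count:
0 start J1 → 1
2 start J2 → 2
3 end J1 → 1
4 start J3 → 2
5 end J2 → 1
6 end J3 → 0
10 start J4 → 1
13 end J4 → 0
13 start J8 → 1
15 end J8 → 0
15 start J5 → 1
18 end J5 → 0
20 start J6 → 1
23 end J6 → 0
25 start J7 → 1
27 start J9 → 2
28 end J7 → 1
30 end J9 → 0
Peak is 2, at 2 (J1, J2).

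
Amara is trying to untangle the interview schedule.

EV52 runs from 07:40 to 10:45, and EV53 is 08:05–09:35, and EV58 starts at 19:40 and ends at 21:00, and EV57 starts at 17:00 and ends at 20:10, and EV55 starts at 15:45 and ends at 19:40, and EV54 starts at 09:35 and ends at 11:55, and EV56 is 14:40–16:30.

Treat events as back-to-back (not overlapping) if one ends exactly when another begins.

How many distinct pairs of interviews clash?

5

Sorted by start: EV52, EV53, EV54, EV56, EV55, EV57, EV58.
EV53 starts before EV52 ends → EV52 and EV53 overlap.
EV54 starts before EV52 ends → EV52 and EV54 overlap.
EV56 starts after EV52 ends; EV52 is clear from here.
EV54 starts exactly when EV53 ends (back-to-back, no overlap); EV53 is clear from here.
EV56 starts after EV54 ends; EV54 is clear from here.
EV55 starts before EV56 ends → EV56 and EV55 overlap.
EV57 starts after EV56 ends; EV56 is clear from here.
EV57 starts before EV55 ends → EV55 and EV57 overlap.
EV58 starts exactly when EV55 ends (back-to-back, no overlap).
EV58 starts before EV57 ends → EV57 and EV58 overlap.
Overlapping pairs: EV52 & EV53, EV52 & EV54, EV55 & EV56, EV55 & EV57, EV57 & EV58 — 5 in total.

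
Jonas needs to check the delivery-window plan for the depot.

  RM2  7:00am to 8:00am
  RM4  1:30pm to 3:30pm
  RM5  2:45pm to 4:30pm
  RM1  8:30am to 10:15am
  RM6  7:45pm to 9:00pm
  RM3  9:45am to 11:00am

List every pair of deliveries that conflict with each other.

Two intervals overlap when each starts before the other ends.
Sorted by start: RM2, RM1, RM3, RM4, RM5, RM6.
RM1 starts after RM2 ends; RM2 is clear from here.
RM3 starts before RM1 ends → RM1 and RM3 overlap.
RM4 starts after RM1 ends; RM1 is clear from here.
RM4 starts after RM3 ends; RM3 is clear from here.
RM5 starts before RM4 ends → RM4 and RM5 overlap.
RM6 starts after RM4 ends.
RM6 starts after RM5 ends.

RM1 & RM3, RM4 & RM5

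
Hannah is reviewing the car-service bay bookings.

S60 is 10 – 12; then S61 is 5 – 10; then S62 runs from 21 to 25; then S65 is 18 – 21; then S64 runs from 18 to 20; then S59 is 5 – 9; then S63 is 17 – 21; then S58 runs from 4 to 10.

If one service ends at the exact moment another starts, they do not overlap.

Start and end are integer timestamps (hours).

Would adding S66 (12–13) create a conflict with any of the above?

No — it doesn't clash with anything

S58: ends 10 at or before S66 starts 12 → clear.
S59: ends 9 at or before S66 starts 12 → clear.
S61: ends 10 at or before S66 starts 12 → clear.
S60: ends 12 at or before S66 starts 12 → clear.
S63: starts 17 at or after S66 ends 13 → clear.
S64: starts 18 at or after S66 ends 13 → clear.
S65: starts 18 at or after S66 ends 13 → clear.
S62: starts 21 at or after S66 ends 13 → clear.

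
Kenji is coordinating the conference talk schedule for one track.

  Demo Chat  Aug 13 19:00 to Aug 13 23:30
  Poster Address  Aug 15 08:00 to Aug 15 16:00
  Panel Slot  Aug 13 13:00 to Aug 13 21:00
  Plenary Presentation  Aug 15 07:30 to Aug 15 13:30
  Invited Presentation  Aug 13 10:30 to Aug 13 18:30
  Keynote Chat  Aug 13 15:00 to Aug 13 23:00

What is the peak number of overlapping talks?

3

Walk through starts and ends in time order (an end at T is processed before a start at T):
Aug 13 10:30 start Invited Presentation → 1
Aug 13 13:00 start Panel Slot → 2
Aug 13 15:00 start Keynote Chat → 3
Aug 13 18:30 end Invited Presentation → 2
Aug 13 19:00 start Demo Chat → 3
Aug 13 21:00 end Panel Slot → 2
Aug 13 23:00 end Keynote Chat → 1
Aug 13 23:30 end Demo Chat → 0
Aug 15 07:30 start Plenary Presentation → 1
Aug 15 08:00 start Poster Address → 2
Aug 15 13:30 end Plenary Presentation → 1
Aug 15 16:00 end Poster Address → 0
Peak is 3, at Aug 13 15:00 (Invited Presentation, Keynote Chat, Panel Slot).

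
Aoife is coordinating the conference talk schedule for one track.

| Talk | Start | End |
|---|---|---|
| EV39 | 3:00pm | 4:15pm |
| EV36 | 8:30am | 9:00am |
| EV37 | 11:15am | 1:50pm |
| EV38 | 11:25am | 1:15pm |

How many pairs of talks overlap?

1

Sorted by start: EV36, EV37, EV38, EV39.
EV37 starts after EV36 ends, so nothing later overlaps EV36 either.
EV38 starts before EV37 ends → EV37 and EV38 overlap.
EV39 starts after EV37 ends.
EV39 starts after EV38 ends.
Overlapping pairs: EV37 & EV38 — 1 in total.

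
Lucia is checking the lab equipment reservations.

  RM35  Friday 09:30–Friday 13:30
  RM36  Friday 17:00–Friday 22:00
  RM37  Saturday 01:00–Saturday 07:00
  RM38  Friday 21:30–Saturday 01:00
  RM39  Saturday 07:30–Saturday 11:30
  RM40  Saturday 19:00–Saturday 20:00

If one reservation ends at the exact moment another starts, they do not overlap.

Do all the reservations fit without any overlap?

Sorted by start: RM35, RM36, RM38, RM37, RM39, RM40.
RM36 starts after RM35 ends, so nothing later overlaps RM35 either.
RM38 starts before RM36 ends → RM36 and RM38 overlap.
That's a conflict, so the schedule is not conflict-free.

No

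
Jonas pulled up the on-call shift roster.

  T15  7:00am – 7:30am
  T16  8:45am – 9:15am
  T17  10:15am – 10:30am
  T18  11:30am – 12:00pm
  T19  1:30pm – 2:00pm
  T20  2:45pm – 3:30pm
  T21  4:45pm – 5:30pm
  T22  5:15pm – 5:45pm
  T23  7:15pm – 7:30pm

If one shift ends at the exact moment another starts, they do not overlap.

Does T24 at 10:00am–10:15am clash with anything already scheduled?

T15: ends 7:30am at or before T24 starts 10:00am → clear.
T16: ends 9:15am at or before T24 starts 10:00am → clear.
T17: starts 10:15am at or after T24 ends 10:15am → clear.
T18: starts 11:30am at or after T24 ends 10:15am → clear.
T19: starts 1:30pm at or after T24 ends 10:15am → clear.
T20: starts 2:45pm at or after T24 ends 10:15am → clear.
T21: starts 4:45pm at or after T24 ends 10:15am → clear.
T22: starts 5:15pm at or after T24 ends 10:15am → clear.
T23: starts 7:15pm at or after T24 ends 10:15am → clear.

No — it doesn't clash with anything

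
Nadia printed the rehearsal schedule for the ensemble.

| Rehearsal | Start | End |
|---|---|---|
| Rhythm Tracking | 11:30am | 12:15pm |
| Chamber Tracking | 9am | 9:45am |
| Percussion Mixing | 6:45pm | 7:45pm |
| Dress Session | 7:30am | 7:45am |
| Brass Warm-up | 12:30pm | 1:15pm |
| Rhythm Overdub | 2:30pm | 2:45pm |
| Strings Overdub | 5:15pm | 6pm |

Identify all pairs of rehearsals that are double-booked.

no conflicts

Sorted by start: Dress Session, Chamber Tracking, Rhythm Tracking, Brass Warm-up, Rhythm Overdub, Strings Overdub, Percussion Mixing.
Chamber Tracking starts after Dress Session ends — done with Dress Session.
Rhythm Tracking starts after Chamber Tracking ends — done with Chamber Tracking.
Brass Warm-up starts after Rhythm Tracking ends — done with Rhythm Tracking.
Rhythm Overdub starts after Brass Warm-up ends — done with Brass Warm-up.
Strings Overdub starts after Rhythm Overdub ends — done with Rhythm Overdub.
Percussion Mixing starts after Strings Overdub ends.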